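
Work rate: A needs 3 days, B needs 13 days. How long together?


Rate of A = 1/3 per day
Rate of B = 1/13 per day
Combined rate = 1/3 + 1/13 = 16/39 ≈ 0.4103 per day
Days = 1 / combined rate = 39/16
≈ 2.44 days

2.44 days


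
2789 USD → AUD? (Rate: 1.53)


Amount × rate = 2789 × 1.53
= 4267.17 AUD

4267.17 AUD


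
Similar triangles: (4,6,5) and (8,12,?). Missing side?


Scale factor = 8/4 = 2
Missing side = 5 × 2
= 10.0

10.0


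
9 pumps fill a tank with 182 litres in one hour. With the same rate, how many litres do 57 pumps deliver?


Direct proportion: y/x = constant
k = 182/9 ≈ 20.2222
y₂ = k × 57 = 182 × 57 / 9 = 10374/9
≈ 1152.67

1152.67


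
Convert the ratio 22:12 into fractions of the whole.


Total parts = 22 + 12 = 34
First part: 22/34 = 11/17
Second part: 12/34 = 6/17
= 11/17 and 6/17

11/17 and 6/17


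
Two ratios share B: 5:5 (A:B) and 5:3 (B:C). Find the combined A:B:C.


Match B: multiply A:B by 5 → 25:25
Multiply B:C by 5 → 25:15
Combined: 25:25:15
GCD = 5
= 5:5:3

5:5:3


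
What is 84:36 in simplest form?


GCD(84, 36) = 12
84/12 : 36/12
= 7:3

7:3


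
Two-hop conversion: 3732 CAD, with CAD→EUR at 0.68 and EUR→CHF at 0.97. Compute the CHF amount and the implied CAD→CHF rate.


Step 1: 3732 CAD × 0.68 = 2537.76 EUR
Step 2: 2537.76 EUR × 0.97 = 2461.63 CHF
Implied rate CAD→CHF = 0.68 × 0.97 = 0.6596
= 2461.63 CHF; implied rate 0.6596 CHF/CAD

2461.63 CHF; implied rate 0.6596 CHF/CAD


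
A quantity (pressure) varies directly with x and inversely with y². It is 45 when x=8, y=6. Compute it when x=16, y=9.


z = k·x/y²
Solve for k using the known point: k = z·y²/x = 45×36/8 = 1620/8 = 202.5000
Now evaluate at x=16, y=9:
z = k × 16 / 81 = (1620 × 16) / (8 × 81) = 25920/648
= 40.0000

40.0000


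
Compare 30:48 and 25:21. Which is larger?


30/48 = 0.6250
25/21 = 1.1905
0.6250 < 1.1905, so 30:48 is less
= 25:21

25:21


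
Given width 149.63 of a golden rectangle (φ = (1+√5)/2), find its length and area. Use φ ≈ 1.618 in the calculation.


φ = (1 + √5) / 2 ≈ 1.618
Length = width × φ = 149.63 × 1.618 = 242.10134
≈ 242.10
Area = width × length = 149.63 × 242.10134 = 36225.6235042 ≈ 36225.62
= Length: 242.10, Area: 36225.62

Length: 242.10, Area: 36225.62


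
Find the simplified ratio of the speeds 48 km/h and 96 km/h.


Ratio = 48:96
GCD = 48
Simplified = 1:2
Time ratio (same distance) = 2:1
Speed ratio = 1:2

1:2


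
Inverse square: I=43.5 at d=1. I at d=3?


I₁d₁² = I₂d₂²
I₂ = I₁ × (d₁/d₂)²
= 43.5 × (1/3)²
= 43.5 × 1/9
= 43.5/9
≈ 4.8333

4.8333


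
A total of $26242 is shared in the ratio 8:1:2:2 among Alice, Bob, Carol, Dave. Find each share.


Total parts = 8 + 1 + 2 + 2 = 13
Alice: 26242 × 8/13 = 16148.92
Bob: 26242 × 1/13 = 2018.62
Carol: 26242 × 2/13 = 4037.23
Dave: 26242 × 2/13 = 4037.23
= Alice: $16148.92, Bob: $2018.62, Carol: $4037.23, Dave: $4037.23

Alice: $16148.92, Bob: $2018.62, Carol: $4037.23, Dave: $4037.23


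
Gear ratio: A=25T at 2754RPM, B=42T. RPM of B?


Gear ratio = 25:42 = 25:42
RPM_B = RPM_A × (teeth_A / teeth_B)
= 2754 × (25/42)
= 1639.3 RPM

1639.3 RPM


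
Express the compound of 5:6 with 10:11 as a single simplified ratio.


Compound ratio = (5×10) : (6×11)
= 50:66
GCD = 2
= 25:33

25:33


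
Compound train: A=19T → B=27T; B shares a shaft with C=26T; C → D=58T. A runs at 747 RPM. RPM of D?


Stage 1: RPM_B = RPM_A × t_A/t_B = 747 × 19/27 = 14193/27 ≈ 525.67
B and C share a shaft → RPM_C = RPM_B
Stage 2: RPM_D = RPM_C × t_C/t_D = RPM_A × (t_A×t_C)/(t_B×t_D)
Overall ratio = (19×26)/(27×58) = 494/1566
RPM_D = 747 × 494/1566 = 369018/1566
≈ 235.64 RPM

235.64 RPM


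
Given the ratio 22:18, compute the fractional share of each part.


Total parts = 22 + 18 = 40
First part: 22/40 = 11/20
Second part: 18/40 = 9/20
= 11/20 and 9/20

11/20 and 9/20


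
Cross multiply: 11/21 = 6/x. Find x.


Cross multiply: 11 × x = 21 × 6
11x = 126
x = 126 / 11
= 11.45

11.45


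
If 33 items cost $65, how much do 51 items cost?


Direct proportion: y/x = constant
k = 65/33 ≈ 1.9697
y₂ = k × 51 = 65 × 51 / 33 = 3315/33
≈ 100.45

100.45


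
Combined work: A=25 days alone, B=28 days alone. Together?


Rate of A = 1/25 per day
Rate of B = 1/28 per day
Combined rate = 1/25 + 1/28 = 53/700 ≈ 0.0757 per day
Days = 1 / combined rate = 700/53
≈ 13.21 days

13.21 days


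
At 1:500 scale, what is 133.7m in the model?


Model size = real / scale
= 133.7 / 500
= 0.2674 m

0.2674 m


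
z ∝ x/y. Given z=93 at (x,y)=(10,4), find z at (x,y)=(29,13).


z = k·x/y
Solve for k using the known point: k = z·y/x = 93×4/10 = 372/10 = 37.2000
Now evaluate at x=29, y=13:
z = k × 29 / 13 = (372 × 29) / (10 × 13) = 10788/130
≈ 82.9846

82.9846


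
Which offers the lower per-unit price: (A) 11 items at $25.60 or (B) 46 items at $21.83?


Deal A: $25.60/11 = $2.3273/unit
Deal B: $21.83/46 = $0.4746/unit
B is cheaper per unit
= Deal B

Deal B


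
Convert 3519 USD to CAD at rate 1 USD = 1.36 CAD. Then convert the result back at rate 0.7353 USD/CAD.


Amount × rate = 3519 × 1.36 = 4785.84 CAD
Round-trip: 4785.84 × 0.7353 = 3519.03 USD
= 4785.84 CAD, then 3519.03 USD

4785.84 CAD, then 3519.03 USD


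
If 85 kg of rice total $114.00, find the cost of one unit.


Unit rate = total / quantity
= 114.00 / 85
= $1.34 per unit

$1.34 per unit


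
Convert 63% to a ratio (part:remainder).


63% means 63 parts out of 100; remainder = 37
Part : remainder = 63:37
GCD = 1
= 63:37

63:37


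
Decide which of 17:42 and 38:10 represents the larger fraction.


17/42 = 0.4048
38/10 = 3.8000
0.4048 < 3.8000, so 17:42 is less
= 38:10

38:10


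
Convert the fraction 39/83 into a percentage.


Percentage = (part / whole) × 100
= (39 / 83) × 100
≈ 46.99%

46.99%


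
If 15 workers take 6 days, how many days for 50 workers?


Inverse proportion: x × y = constant
k = 15 × 6 = 90
y₂ = k / 50 = 90 / 50
= 1.80

1.80


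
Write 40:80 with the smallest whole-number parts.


GCD(40, 80) = 40
40/40 : 80/40
= 1:2

1:2


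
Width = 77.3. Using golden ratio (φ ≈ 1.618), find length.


φ = (1 + √5) / 2 ≈ 1.618
Length = width × φ = 77.3 × 1.618 = 125.0714
≈ 125.07

125.07


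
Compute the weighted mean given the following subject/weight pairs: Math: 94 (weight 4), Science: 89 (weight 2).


Numerator = 94×4 + 89×2
= 376 + 178
= 554
Total weight = 6
Weighted avg = 554/6
= 92.33

92.33


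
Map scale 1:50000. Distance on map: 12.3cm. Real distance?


Real distance = map distance × scale
= 12.3cm × 50000
= 615000 cm = 6150.0 m
= 6.150 km

6.150 km


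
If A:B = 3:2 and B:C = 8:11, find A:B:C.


Match B: multiply A:B by 8 → 24:16
Multiply B:C by 2 → 16:22
Combined: 24:16:22
GCD = 2
= 12:8:11

12:8:11


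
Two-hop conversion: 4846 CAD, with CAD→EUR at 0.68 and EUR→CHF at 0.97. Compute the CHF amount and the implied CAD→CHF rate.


Step 1: 4846 CAD × 0.68 = 3295.28 EUR
Step 2: 3295.28 EUR × 0.97 = 3196.42 CHF
Implied rate CAD→CHF = 0.68 × 0.97 = 0.6596
= 3196.42 CHF; implied rate 0.6596 CHF/CAD

3196.42 CHF; implied rate 0.6596 CHF/CAD


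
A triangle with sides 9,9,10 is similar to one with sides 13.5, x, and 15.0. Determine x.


Scale factor = 13.5/9 = 1.5
Missing side = 9 × 1.5
= 13.5

13.5


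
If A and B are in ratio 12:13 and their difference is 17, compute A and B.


Let A = 12k, B = 13k.
13k - 12k = 17
1k = 17 → k = 17/1 = 17
A = 12×17 = 204, B = 13×17 = 221
= A = 204, B = 221

A = 204, B = 221


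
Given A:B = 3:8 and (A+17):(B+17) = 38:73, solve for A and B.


Let A = 3k, B = 8k.
(3k + 17) / (8k + 17) = 38/73
Cross-multiply: 73(3k + 17) = 38(8k + 17)
219k + 1241 = 304k + 646
219k - 304k = 646 - 1241
-85k = -595
k = -595/-85 = 7
A = 3×7 = 21, B = 8×7 = 56
= A = 21, B = 56

A = 21, B = 56


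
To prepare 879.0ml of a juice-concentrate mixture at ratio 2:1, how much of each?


Total parts = 2 + 1 = 3
juice: 879.0 × 2/3 = 586.0ml
concentrate: 879.0 × 1/3 = 293.0ml
= 586.0ml and 293.0ml

586.0ml and 293.0ml


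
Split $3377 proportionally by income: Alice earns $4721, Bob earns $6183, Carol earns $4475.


Total income = 4721 + 6183 + 4475 = $15379
Alice: $3377 × 4721/15379 = $1036.66
Bob: $3377 × 6183/15379 = $1357.69
Carol: $3377 × 4475/15379 = $982.64
= Alice: $1036.66, Bob: $1357.69, Carol: $982.64

Alice: $1036.66, Bob: $1357.69, Carol: $982.64


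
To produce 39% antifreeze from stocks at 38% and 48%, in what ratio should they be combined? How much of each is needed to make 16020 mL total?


Let x parts of 38% mix with y parts of 48%.
38x + 48y = 39(x + y)
38x + 48y = 39x + 39y
x(38 - 39) = y(39 - 48)
x/y = (48 - 39)/(39 - 38) = 9/1
Simplify: 9:1
Total parts = 10; one part = 16020/10 = 1602.00 mL
38% solution: 9×1602.00 = 14418.00 mL
48% solution: 1×1602.00 = 1602.00 mL
= ratio 9:1; 14418.00 mL and 1602.00 mL

ratio 9:1; 14418.00 mL and 1602.00 mL


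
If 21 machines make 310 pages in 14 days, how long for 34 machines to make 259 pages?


Days ∝ work / workers, so d₂ = d₁ × (m₁/m₂) × (w₂/w₁)
Workers factor (inverse): 21/34 ≈ 0.6176
Work factor (direct): 259/310 ≈ 0.8355
d₂ = 14 × 21/34 × 259/310 = (14 × 21 × 259) / (34 × 310) = 76146/10540
≈ 7.22 days

7.22 days


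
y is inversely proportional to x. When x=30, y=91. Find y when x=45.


Inverse proportion: x × y = constant
k = 30 × 91 = 2730
y₂ = k / 45 = 2730 / 45
= 60.67

60.67


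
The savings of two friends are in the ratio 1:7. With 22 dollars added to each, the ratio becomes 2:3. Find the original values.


Let A = 1k, B = 7k.
(1k + 22) / (7k + 22) = 2/3
Cross-multiply: 3(1k + 22) = 2(7k + 22)
3k + 66 = 14k + 44
3k - 14k = 44 - 66
-11k = -22
k = -22/-11 = 2
A = 1×2 = 2, B = 7×2 = 14
= A = 2, B = 14

A = 2, B = 14


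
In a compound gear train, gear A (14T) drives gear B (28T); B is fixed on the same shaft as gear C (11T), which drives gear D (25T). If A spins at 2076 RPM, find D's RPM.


Stage 1: RPM_B = RPM_A × t_A/t_B = 2076 × 14/28 = 29064/28 = 1038.00
B and C share a shaft → RPM_C = RPM_B
Stage 2: RPM_D = RPM_C × t_C/t_D = RPM_A × (t_A×t_C)/(t_B×t_D)
Overall ratio = (14×11)/(28×25) = 154/700
RPM_D = 2076 × 154/700 = 319704/700
= 456.72 RPM

456.72 RPM


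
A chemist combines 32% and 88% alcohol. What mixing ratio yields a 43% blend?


Let x parts of 32% mix with y parts of 88%.
32x + 88y = 43(x + y)
32x + 88y = 43x + 43y
x(32 - 43) = y(43 - 88)
x/y = (88 - 43)/(43 - 32) = 45/11
Simplify: 45:11
= 45:11

45:11


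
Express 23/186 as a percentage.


Percentage = (part / whole) × 100
= (23 / 186) × 100
≈ 12.37%

12.37%


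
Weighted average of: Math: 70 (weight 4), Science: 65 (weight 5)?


Numerator = 70×4 + 65×5
= 280 + 325
= 605
Total weight = 9
Weighted avg = 605/9
= 67.22

67.22


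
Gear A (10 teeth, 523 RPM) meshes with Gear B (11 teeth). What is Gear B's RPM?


Gear ratio = 10:11 = 10:11
RPM_B = RPM_A × (teeth_A / teeth_B)
= 523 × (10/11)
= 475.5 RPM

475.5 RPM


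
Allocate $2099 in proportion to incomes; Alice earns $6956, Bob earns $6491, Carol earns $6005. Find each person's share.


Total income = 6956 + 6491 + 6005 = $19452
Alice: $2099 × 6956/19452 = $750.60
Bob: $2099 × 6491/19452 = $700.42
Carol: $2099 × 6005/19452 = $647.98
= Alice: $750.60, Bob: $700.42, Carol: $647.98

Alice: $750.60, Bob: $700.42, Carol: $647.98


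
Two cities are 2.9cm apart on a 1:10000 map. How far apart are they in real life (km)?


Real distance = map distance × scale
= 2.9cm × 10000
= 29000 cm = 290.0 m
= 0.290 km

0.290 km


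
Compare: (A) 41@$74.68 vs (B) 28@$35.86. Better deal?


Deal A: $74.68/41 = $1.8215/unit
Deal B: $35.86/28 = $1.2807/unit
B is cheaper per unit
= Deal B

Deal B


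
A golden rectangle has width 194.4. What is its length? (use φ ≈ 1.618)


φ = (1 + √5) / 2 ≈ 1.618
Length = width × φ = 194.4 × 1.618 = 314.5392
≈ 314.54

314.54


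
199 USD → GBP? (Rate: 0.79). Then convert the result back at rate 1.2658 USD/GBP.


Amount × rate = 199 × 0.79 = 157.21 GBP
Round-trip: 157.21 × 1.2658 = 199.00 USD
= 157.21 GBP, then 199.00 USD

157.21 GBP, then 199.00 USD


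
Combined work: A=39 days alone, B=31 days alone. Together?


Rate of A = 1/39 per day
Rate of B = 1/31 per day
Combined rate = 1/39 + 1/31 = 70/1209 ≈ 0.0579 per day
Days = 1 / combined rate = 1209/70
≈ 17.27 days

17.27 days


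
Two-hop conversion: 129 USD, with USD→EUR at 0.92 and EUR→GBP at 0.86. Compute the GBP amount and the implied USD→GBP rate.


Step 1: 129 USD × 0.92 = 118.68 EUR
Step 2: 118.68 EUR × 0.86 = 102.06 GBP
Implied rate USD→GBP = 0.92 × 0.86 = 0.7912
= 102.06 GBP; implied rate 0.7912 GBP/USD

102.06 GBP; implied rate 0.7912 GBP/USD


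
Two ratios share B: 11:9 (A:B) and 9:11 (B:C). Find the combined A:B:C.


Match B: multiply A:B by 9 → 99:81
Multiply B:C by 9 → 81:99
Combined: 99:81:99
GCD = 9
= 11:9:11

11:9:11


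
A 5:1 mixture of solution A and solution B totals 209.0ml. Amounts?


Total parts = 5 + 1 = 6
solution A: 209.0 × 5/6 = 174.2ml
solution B: 209.0 × 1/6 = 34.8ml
= 174.2ml and 34.8ml

174.2ml and 34.8ml


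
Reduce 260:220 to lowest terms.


GCD(260, 220) = 20
260/20 : 220/20
= 13:11

13:11


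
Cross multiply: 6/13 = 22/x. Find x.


Cross multiply: 6 × x = 13 × 22
6x = 286
x = 286 / 6
= 47.67

47.67


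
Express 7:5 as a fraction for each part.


Total parts = 7 + 5 = 12
First part: 7/12 = 7/12
Second part: 5/12 = 5/12
= 7/12 and 5/12

7/12 and 5/12


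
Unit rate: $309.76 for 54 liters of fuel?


Unit rate = total / quantity
= 309.76 / 54
= $5.74 per unit

$5.74 per unit


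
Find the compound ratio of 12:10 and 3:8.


Compound ratio = (12×3) : (10×8)
= 36:80
GCD = 4
= 9:20

9:20


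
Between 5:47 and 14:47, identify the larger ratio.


5/47 = 0.1064
14/47 = 0.2979
0.1064 < 0.2979, so 5:47 is less
= 14:47

14:47


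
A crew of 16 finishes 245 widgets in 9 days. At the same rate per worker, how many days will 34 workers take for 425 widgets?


Days ∝ work / workers, so d₂ = d₁ × (m₁/m₂) × (w₂/w₁)
Workers factor (inverse): 16/34 ≈ 0.4706
Work factor (direct): 425/245 ≈ 1.7347
d₂ = 9 × 16/34 × 425/245 = (9 × 16 × 425) / (34 × 245) = 61200/8330
≈ 7.35 days

7.35 days


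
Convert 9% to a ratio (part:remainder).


9% means 9 parts out of 100; remainder = 91
Part : remainder = 9:91
GCD = 1
= 9:91

9:91


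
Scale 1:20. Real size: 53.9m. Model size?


Model size = real / scale
= 53.9 / 20
= 2.6950 m

2.6950 m


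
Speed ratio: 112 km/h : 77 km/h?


Ratio = 112:77
GCD = 7
Simplified = 16:11
Time ratio (same distance) = 11:16
Speed ratio = 16:11

16:11


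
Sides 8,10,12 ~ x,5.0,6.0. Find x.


Scale factor = 5.0/10 = 0.5
Missing side = 8 × 0.5
= 4.0

4.0


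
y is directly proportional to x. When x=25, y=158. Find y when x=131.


Direct proportion: y/x = constant
k = 158/25 = 6.3200
y₂ = k × 131 = 158 × 131 / 25 = 20698/25
= 827.92

827.92


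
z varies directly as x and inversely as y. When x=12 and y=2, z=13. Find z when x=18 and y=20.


z = k·x/y
Solve for k using the known point: k = z·y/x = 13×2/12 = 26/12 ≈ 2.1667
Now evaluate at x=18, y=20:
z = k × 18 / 20 = (26 × 18) / (12 × 20) = 468/240
= 1.9500

1.9500


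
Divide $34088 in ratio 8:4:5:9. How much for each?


Total parts = 8 + 4 + 5 + 9 = 26
Part 1: 34088 × 8/26 = 10488.62
Part 2: 34088 × 4/26 = 5244.31
Part 3: 34088 × 5/26 = 6555.38
Part 4: 34088 × 9/26 = 11799.69
= Part 1: $10488.62, Part 2: $5244.31, Part 3: $6555.38, Part 4: $11799.69

Part 1: $10488.62, Part 2: $5244.31, Part 3: $6555.38, Part 4: $11799.69


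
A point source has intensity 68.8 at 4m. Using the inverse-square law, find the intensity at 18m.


I₁d₁² = I₂d₂²
I₂ = I₁ × (d₁/d₂)²
= 68.8 × (4/18)²
= 68.8 × 16/324
= 1100.8/324
≈ 3.3975

3.3975


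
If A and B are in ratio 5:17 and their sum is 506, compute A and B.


Let A = 5k, B = 17k.
5k + 17k = 506
22k = 506 → k = 506/22 = 23
A = 5×23 = 115, B = 17×23 = 391
= A = 115, B = 391

A = 115, B = 391


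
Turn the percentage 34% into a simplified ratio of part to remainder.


34% means 34 parts out of 100; remainder = 66
Part : remainder = 34:66
GCD = 2
= 17:33

17:33


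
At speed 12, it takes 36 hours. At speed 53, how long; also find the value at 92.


Inverse proportion: x × y = constant
k = 12 × 36 = 432
At x=53: k/53 = 8.15
At x=92: k/92 = 4.70
= 8.15 and 4.70

8.15 and 4.70


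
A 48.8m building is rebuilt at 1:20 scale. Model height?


Model size = real / scale
= 48.8 / 20
= 2.4400 m

2.4400 m


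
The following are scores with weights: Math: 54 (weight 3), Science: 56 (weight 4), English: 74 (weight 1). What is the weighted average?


Numerator = 54×3 + 56×4 + 74×1
= 162 + 224 + 74
= 460
Total weight = 8
Weighted avg = 460/8
= 57.50

57.50


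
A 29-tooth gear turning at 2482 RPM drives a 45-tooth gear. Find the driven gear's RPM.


Gear ratio = 29:45 = 29:45
RPM_B = RPM_A × (teeth_A / teeth_B)
= 2482 × (29/45)
= 1599.5 RPM

1599.5 RPM


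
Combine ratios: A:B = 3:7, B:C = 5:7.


Match B: multiply A:B by 5 → 15:35
Multiply B:C by 7 → 35:49
Combined: 15:35:49
GCD = 1
= 15:35:49

15:35:49


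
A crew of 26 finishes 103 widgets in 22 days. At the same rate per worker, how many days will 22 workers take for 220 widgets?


Days ∝ work / workers, so d₂ = d₁ × (m₁/m₂) × (w₂/w₁)
Workers factor (inverse): 26/22 ≈ 1.1818
Work factor (direct): 220/103 ≈ 2.1359
d₂ = 22 × 26/22 × 220/103 = (22 × 26 × 220) / (22 × 103) = 125840/2266
≈ 55.53 days

55.53 days


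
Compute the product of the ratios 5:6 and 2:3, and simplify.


Compound ratio = (5×2) : (6×3)
= 10:18
GCD = 2
= 5:9

5:9


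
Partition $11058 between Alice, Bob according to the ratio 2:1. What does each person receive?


Total parts = 2 + 1 = 3
Alice: 11058 × 2/3 = 7372.00
Bob: 11058 × 1/3 = 3686.00
= Alice: $7372.00, Bob: $3686.00

Alice: $7372.00, Bob: $3686.00


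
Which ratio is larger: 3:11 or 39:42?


3/11 = 0.2727
39/42 = 0.9286
0.2727 < 0.9286, so 3:11 is less
= 39:42

39:42


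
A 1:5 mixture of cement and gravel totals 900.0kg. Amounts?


Total parts = 1 + 5 = 6
cement: 900.0 × 1/6 = 150.0kg
gravel: 900.0 × 5/6 = 750.0kg
= 150.0kg and 750.0kg

150.0kg and 750.0kg


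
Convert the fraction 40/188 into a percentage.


Percentage = (part / whole) × 100
= (40 / 188) × 100
≈ 21.28%

21.28%


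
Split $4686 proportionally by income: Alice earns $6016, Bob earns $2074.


Total income = 6016 + 2074 = $8090
Alice: $4686 × 6016/8090 = $3484.67
Bob: $4686 × 2074/8090 = $1201.33
= Alice: $3484.67, Bob: $1201.33

Alice: $3484.67, Bob: $1201.33


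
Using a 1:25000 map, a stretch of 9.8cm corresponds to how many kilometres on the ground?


Real distance = map distance × scale
= 9.8cm × 25000
= 245000 cm = 2450.0 m
= 2.450 km

2.450 km


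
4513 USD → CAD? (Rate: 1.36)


Amount × rate = 4513 × 1.36
= 6137.68 CAD

6137.68 CAD


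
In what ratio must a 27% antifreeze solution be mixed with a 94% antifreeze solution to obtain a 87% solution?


Let x parts of 27% mix with y parts of 94%.
27x + 94y = 87(x + y)
27x + 94y = 87x + 87y
x(27 - 87) = y(87 - 94)
x/y = (94 - 87)/(87 - 27) = 7/60
Simplify: 7:60
= 7:60

7:60


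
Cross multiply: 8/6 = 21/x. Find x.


Cross multiply: 8 × x = 6 × 21
8x = 126
x = 126 / 8
= 15.75

15.75


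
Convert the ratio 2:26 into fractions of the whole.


Total parts = 2 + 26 = 28
First part: 2/28 = 1/14
Second part: 26/28 = 13/14
= 1/14 and 13/14

1/14 and 13/14


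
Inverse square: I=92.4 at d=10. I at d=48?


I₁d₁² = I₂d₂²
I₂ = I₁ × (d₁/d₂)²
= 92.4 × (10/48)²
= 92.4 × 100/2304
= 9240/2304
≈ 4.0104

4.0104


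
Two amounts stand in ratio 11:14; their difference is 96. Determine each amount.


Let A = 11k, B = 14k.
14k - 11k = 96
3k = 96 → k = 96/3 = 32
A = 11×32 = 352, B = 14×32 = 448
= A = 352, B = 448

A = 352, B = 448


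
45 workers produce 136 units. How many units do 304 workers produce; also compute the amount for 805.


Direct proportion: y/x = constant
k = 136/45 ≈ 3.0222
y at x=304: k × 304 = 136 × 304 / 45 = 41344/45 ≈ 918.76
y at x=805: k × 805 = 136 × 805 / 45 = 109480/45 ≈ 2432.89
= 918.76 and 2432.89

918.76 and 2432.89


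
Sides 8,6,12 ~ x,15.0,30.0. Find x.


Scale factor = 15.0/6 = 2.5
Missing side = 8 × 2.5
= 20.0

20.0


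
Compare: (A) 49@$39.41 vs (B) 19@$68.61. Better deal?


Deal A: $39.41/49 = $0.8043/unit
Deal B: $68.61/19 = $3.6111/unit
A is cheaper per unit
= Deal A

Deal A


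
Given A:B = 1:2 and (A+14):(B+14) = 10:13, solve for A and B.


Let A = 1k, B = 2k.
(1k + 14) / (2k + 14) = 10/13
Cross-multiply: 13(1k + 14) = 10(2k + 14)
13k + 182 = 20k + 140
13k - 20k = 140 - 182
-7k = -42
k = -42/-7 = 6
A = 1×6 = 6, B = 2×6 = 12
= A = 6, B = 12

A = 6, B = 12


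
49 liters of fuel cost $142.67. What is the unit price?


Unit rate = total / quantity
= 142.67 / 49
= $2.91 per unit

$2.91 per unit


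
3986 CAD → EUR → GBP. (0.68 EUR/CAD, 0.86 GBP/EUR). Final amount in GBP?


Step 1: 3986 CAD × 0.68 = 2710.48 EUR
Step 2: 2710.48 EUR × 0.86 = 2331.01 GBP
Implied rate CAD→GBP = 0.68 × 0.86 = 0.5848
= 2331.01 GBP

2331.01 GBP


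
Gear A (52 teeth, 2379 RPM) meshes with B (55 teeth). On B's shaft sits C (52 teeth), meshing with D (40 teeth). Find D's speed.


Stage 1: RPM_B = RPM_A × t_A/t_B = 2379 × 52/55 = 123708/55 ≈ 2249.24
B and C share a shaft → RPM_C = RPM_B
Stage 2: RPM_D = RPM_C × t_C/t_D = RPM_A × (t_A×t_C)/(t_B×t_D)
Overall ratio = (52×52)/(55×40) = 2704/2200
RPM_D = 2379 × 2704/2200 = 6432816/2200
≈ 2924.01 RPM

2924.01 RPM


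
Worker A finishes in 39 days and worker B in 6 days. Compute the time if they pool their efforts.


Rate of A = 1/39 per day
Rate of B = 1/6 per day
Combined rate = 1/39 + 1/6 = 45/234 ≈ 0.1923 per day
Days = 1 / combined rate = 234/45
= 5.20 days

5.20 days


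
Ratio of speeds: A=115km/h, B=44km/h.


Ratio = 115:44
GCD = 1
Simplified = 115:44
Time ratio (same distance) = 44:115
Speed ratio = 115:44

115:44


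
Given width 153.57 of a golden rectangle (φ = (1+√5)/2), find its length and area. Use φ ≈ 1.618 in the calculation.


φ = (1 + √5) / 2 ≈ 1.618
Length = width × φ = 153.57 × 1.618 = 248.47626
≈ 248.48
Area = width × length = 153.57 × 248.47626 = 38158.4992482 ≈ 38158.50
= Length: 248.48, Area: 38158.50

Length: 248.48, Area: 38158.50


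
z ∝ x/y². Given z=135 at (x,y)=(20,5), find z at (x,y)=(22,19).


z = k·x/y²
Solve for k using the known point: k = z·y²/x = 135×25/20 = 3375/20 = 168.7500
Now evaluate at x=22, y=19:
z = k × 22 / 361 = (3375 × 22) / (20 × 361) = 74250/7220
≈ 10.2839

10.2839


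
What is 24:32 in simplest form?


GCD(24, 32) = 8
24/8 : 32/8
= 3:4

3:4


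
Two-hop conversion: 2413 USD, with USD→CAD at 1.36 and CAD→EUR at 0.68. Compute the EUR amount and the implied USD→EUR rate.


Step 1: 2413 USD × 1.36 = 3281.68 CAD
Step 2: 3281.68 CAD × 0.68 = 2231.54 EUR
Implied rate USD→EUR = 1.36 × 0.68 = 0.9248
= 2231.54 EUR; implied rate 0.9248 EUR/USD

2231.54 EUR; implied rate 0.9248 EUR/USD


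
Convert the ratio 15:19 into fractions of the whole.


Total parts = 15 + 19 = 34
First part: 15/34 = 15/34
Second part: 19/34 = 19/34
= 15/34 and 19/34

15/34 and 19/34


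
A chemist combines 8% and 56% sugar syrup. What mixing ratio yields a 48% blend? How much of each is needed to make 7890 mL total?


Let x parts of 8% mix with y parts of 56%.
8x + 56y = 48(x + y)
8x + 56y = 48x + 48y
x(8 - 48) = y(48 - 56)
x/y = (56 - 48)/(48 - 8) = 8/40
Simplify: 1:5
Total parts = 6; one part = 7890/6 = 1315.00 mL
8% solution: 1×1315.00 = 1315.00 mL
56% solution: 5×1315.00 = 6575.00 mL
= ratio 1:5; 1315.00 mL and 6575.00 mL

ratio 1:5; 1315.00 mL and 6575.00 mL


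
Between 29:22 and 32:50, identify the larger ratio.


29/22 = 1.3182
32/50 = 0.6400
1.3182 > 0.6400, so 29:22 is greater
= 29:22

29:22


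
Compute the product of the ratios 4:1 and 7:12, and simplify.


Compound ratio = (4×7) : (1×12)
= 28:12
GCD = 4
= 7:3

7:3


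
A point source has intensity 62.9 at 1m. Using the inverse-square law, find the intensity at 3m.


I₁d₁² = I₂d₂²
I₂ = I₁ × (d₁/d₂)²
= 62.9 × (1/3)²
= 62.9 × 1/9
= 62.9/9
≈ 6.9889

6.9889


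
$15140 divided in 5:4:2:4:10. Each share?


Total parts = 5 + 4 + 2 + 4 + 10 = 25
Part 1: 15140 × 5/25 = 3028.00
Part 2: 15140 × 4/25 = 2422.40
Part 3: 15140 × 2/25 = 1211.20
Part 4: 15140 × 4/25 = 2422.40
Part 5: 15140 × 10/25 = 6056.00
= Part 1: $3028.00, Part 2: $2422.40, Part 3: $1211.20, Part 4: $2422.40, Part 5: $6056.00

Part 1: $3028.00, Part 2: $2422.40, Part 3: $1211.20, Part 4: $2422.40, Part 5: $6056.00


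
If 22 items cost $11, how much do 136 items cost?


Direct proportion: y/x = constant
k = 11/22 = 0.5000
y₂ = k × 136 = 11 × 136 / 22 = 1496/22
= 68.00

68.00


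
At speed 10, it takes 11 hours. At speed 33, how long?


Inverse proportion: x × y = constant
k = 10 × 11 = 110
y₂ = k / 33 = 110 / 33
= 3.33

3.33


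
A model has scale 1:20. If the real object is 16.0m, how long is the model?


Model size = real / scale
= 16.0 / 20
= 0.8000 m

0.8000 m


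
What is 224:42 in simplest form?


GCD(224, 42) = 14
224/14 : 42/14
= 16:3

16:3


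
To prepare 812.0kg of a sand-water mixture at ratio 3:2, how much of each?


Total parts = 3 + 2 = 5
sand: 812.0 × 3/5 = 487.2kg
water: 812.0 × 2/5 = 324.8kg
= 487.2kg and 324.8kg

487.2kg and 324.8kg


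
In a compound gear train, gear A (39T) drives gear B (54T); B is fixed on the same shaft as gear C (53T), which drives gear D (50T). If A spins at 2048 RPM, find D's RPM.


Stage 1: RPM_B = RPM_A × t_A/t_B = 2048 × 39/54 = 79872/54 ≈ 1479.11
B and C share a shaft → RPM_C = RPM_B
Stage 2: RPM_D = RPM_C × t_C/t_D = RPM_A × (t_A×t_C)/(t_B×t_D)
Overall ratio = (39×53)/(54×50) = 2067/2700
RPM_D = 2048 × 2067/2700 = 4233216/2700
≈ 1567.86 RPM

1567.86 RPM


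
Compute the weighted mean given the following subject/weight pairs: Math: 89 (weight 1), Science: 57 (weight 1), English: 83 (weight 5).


Numerator = 89×1 + 57×1 + 83×5
= 89 + 57 + 415
= 561
Total weight = 7
Weighted avg = 561/7
= 80.14

80.14


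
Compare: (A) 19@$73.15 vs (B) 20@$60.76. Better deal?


Deal A: $73.15/19 = $3.8500/unit
Deal B: $60.76/20 = $3.0380/unit
B is cheaper per unit
= Deal B

Deal B


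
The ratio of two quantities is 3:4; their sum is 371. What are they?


Let A = 3k, B = 4k.
3k + 4k = 371
7k = 371 → k = 371/7 = 53
A = 3×53 = 159, B = 4×53 = 212
= A = 159, B = 212

A = 159, B = 212


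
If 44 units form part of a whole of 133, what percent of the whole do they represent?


Percentage = (part / whole) × 100
= (44 / 133) × 100
≈ 33.08%

33.08%


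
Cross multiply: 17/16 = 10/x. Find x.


Cross multiply: 17 × x = 16 × 10
17x = 160
x = 160 / 17
= 9.41

9.41


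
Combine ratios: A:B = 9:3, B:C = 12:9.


Match B: multiply A:B by 12 → 108:36
Multiply B:C by 3 → 36:27
Combined: 108:36:27
GCD = 9
= 12:4:3

12:4:3


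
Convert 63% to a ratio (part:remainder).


63% means 63 parts out of 100; remainder = 37
Part : remainder = 63:37
GCD = 1
= 63:37

63:37


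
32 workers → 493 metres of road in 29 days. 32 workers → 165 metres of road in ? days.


Days ∝ work / workers, so d₂ = d₁ × (m₁/m₂) × (w₂/w₁)
Workers factor (inverse): 32/32 = 1.0000
Work factor (direct): 165/493 ≈ 0.3347
d₂ = 29 × 32/32 × 165/493 = (29 × 32 × 165) / (32 × 493) = 153120/15776
≈ 9.71 days

9.71 days


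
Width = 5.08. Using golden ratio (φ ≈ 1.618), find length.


φ = (1 + √5) / 2 ≈ 1.618
Length = width × φ = 5.08 × 1.618 = 8.21944
≈ 8.22

8.22


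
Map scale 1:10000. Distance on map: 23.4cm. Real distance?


Real distance = map distance × scale
= 23.4cm × 10000
= 234000 cm = 2340.0 m
= 2.340 km

2.340 km


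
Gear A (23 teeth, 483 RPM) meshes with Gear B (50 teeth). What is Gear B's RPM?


Gear ratio = 23:50 = 23:50
RPM_B = RPM_A × (teeth_A / teeth_B)
= 483 × (23/50)
= 222.2 RPM

222.2 RPM


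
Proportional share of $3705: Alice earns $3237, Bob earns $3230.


Total income = 3237 + 3230 = $6467
Alice: $3705 × 3237/6467 = $1854.51
Bob: $3705 × 3230/6467 = $1850.49
= Alice: $1854.51, Bob: $1850.49

Alice: $1854.51, Bob: $1850.49


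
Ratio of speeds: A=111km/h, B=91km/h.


Ratio = 111:91
GCD = 1
Simplified = 111:91
Time ratio (same distance) = 91:111
Speed ratio = 111:91

111:91


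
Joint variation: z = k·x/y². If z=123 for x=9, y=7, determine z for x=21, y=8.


z = k·x/y²
Solve for k using the known point: k = z·y²/x = 123×49/9 = 6027/9 ≈ 669.6667
Now evaluate at x=21, y=8:
z = k × 21 / 64 = (6027 × 21) / (9 × 64) = 126567/576
≈ 219.7344

219.7344


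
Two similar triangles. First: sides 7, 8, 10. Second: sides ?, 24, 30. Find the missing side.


Scale factor = 24/8 = 3
Missing side = 7 × 3
= 21.0

21.0


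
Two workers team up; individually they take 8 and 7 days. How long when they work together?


Rate of A = 1/8 per day
Rate of B = 1/7 per day
Combined rate = 1/8 + 1/7 = 15/56 ≈ 0.2679 per day
Days = 1 / combined rate = 56/15
≈ 3.73 days

3.73 days


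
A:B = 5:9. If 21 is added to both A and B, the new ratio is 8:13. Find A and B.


Let A = 5k, B = 9k.
(5k + 21) / (9k + 21) = 8/13
Cross-multiply: 13(5k + 21) = 8(9k + 21)
65k + 273 = 72k + 168
65k - 72k = 168 - 273
-7k = -105
k = -105/-7 = 15
A = 5×15 = 75, B = 9×15 = 135
= A = 75, B = 135

A = 75, B = 135


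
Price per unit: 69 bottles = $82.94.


Unit rate = total / quantity
= 82.94 / 69
= $1.20 per unit

$1.20 per unit


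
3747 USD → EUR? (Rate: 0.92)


Amount × rate = 3747 × 0.92
= 3447.24 EUR

3447.24 EUR


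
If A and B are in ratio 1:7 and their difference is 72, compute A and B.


Let A = 1k, B = 7k.
7k - 1k = 72
6k = 72 → k = 72/6 = 12
A = 1×12 = 12, B = 7×12 = 84
= A = 12, B = 84

A = 12, B = 84


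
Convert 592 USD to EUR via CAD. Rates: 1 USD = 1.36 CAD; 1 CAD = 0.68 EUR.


Step 1: 592 USD × 1.36 = 805.12 CAD
Step 2: 805.12 CAD × 0.68 = 547.48 EUR
Implied rate USD→EUR = 1.36 × 0.68 = 0.9248
= 547.48 EUR

547.48 EUR


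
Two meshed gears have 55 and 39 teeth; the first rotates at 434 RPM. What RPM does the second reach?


Gear ratio = 55:39 = 55:39
RPM_B = RPM_A × (teeth_A / teeth_B)
= 434 × (55/39)
= 612.1 RPM

612.1 RPM


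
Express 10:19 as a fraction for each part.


Total parts = 10 + 19 = 29
First part: 10/29 = 10/29
Second part: 19/29 = 19/29
= 10/29 and 19/29

10/29 and 19/29


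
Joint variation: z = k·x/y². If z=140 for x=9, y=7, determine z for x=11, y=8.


z = k·x/y²
Solve for k using the known point: k = z·y²/x = 140×49/9 = 6860/9 ≈ 762.2222
Now evaluate at x=11, y=8:
z = k × 11 / 64 = (6860 × 11) / (9 × 64) = 75460/576
≈ 131.0069

131.0069


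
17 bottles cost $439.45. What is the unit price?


Unit rate = total / quantity
= 439.45 / 17
= $25.85 per unit

$25.85 per unit


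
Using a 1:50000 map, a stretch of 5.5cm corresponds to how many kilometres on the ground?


Real distance = map distance × scale
= 5.5cm × 50000
= 275000 cm = 2750.0 m
= 2.750 km

2.750 km


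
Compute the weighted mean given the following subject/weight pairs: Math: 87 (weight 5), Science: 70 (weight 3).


Numerator = 87×5 + 70×3
= 435 + 210
= 645
Total weight = 8
Weighted avg = 645/8
= 80.63

80.63


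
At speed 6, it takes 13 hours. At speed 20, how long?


Inverse proportion: x × y = constant
k = 6 × 13 = 78
y₂ = k / 20 = 78 / 20
= 3.90

3.90


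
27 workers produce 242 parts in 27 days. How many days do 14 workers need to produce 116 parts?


Days ∝ work / workers, so d₂ = d₁ × (m₁/m₂) × (w₂/w₁)
Workers factor (inverse): 27/14 ≈ 1.9286
Work factor (direct): 116/242 ≈ 0.4793
d₂ = 27 × 27/14 × 116/242 = (27 × 27 × 116) / (14 × 242) = 84564/3388
≈ 24.96 days

24.96 days


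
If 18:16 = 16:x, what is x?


Cross multiply: 18 × x = 16 × 16
18x = 256
x = 256 / 18
= 14.22

14.22


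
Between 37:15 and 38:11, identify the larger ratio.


37/15 = 2.4667
38/11 = 3.4545
2.4667 < 3.4545, so 37:15 is less
= 38:11

38:11


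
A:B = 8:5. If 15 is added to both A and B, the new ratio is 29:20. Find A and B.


Let A = 8k, B = 5k.
(8k + 15) / (5k + 15) = 29/20
Cross-multiply: 20(8k + 15) = 29(5k + 15)
160k + 300 = 145k + 435
160k - 145k = 435 - 300
15k = 135
k = 135/15 = 9
A = 8×9 = 72, B = 5×9 = 45
= A = 72, B = 45

A = 72, B = 45


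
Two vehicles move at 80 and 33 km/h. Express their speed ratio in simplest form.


Ratio = 80:33
GCD = 1
Simplified = 80:33
Time ratio (same distance) = 33:80
Speed ratio = 80:33

80:33


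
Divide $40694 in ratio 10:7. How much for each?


Total parts = 10 + 7 = 17
Part 1: 40694 × 10/17 = 23937.65
Part 2: 40694 × 7/17 = 16756.35
= Part 1: $23937.65, Part 2: $16756.35

Part 1: $23937.65, Part 2: $16756.35


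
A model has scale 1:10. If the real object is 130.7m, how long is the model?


Model size = real / scale
= 130.7 / 10
= 13.0700 m

13.0700 m


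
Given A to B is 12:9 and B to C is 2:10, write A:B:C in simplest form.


Match B: multiply A:B by 2 → 24:18
Multiply B:C by 9 → 18:90
Combined: 24:18:90
GCD = 6
= 4:3:15

4:3:15


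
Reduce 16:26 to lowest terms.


GCD(16, 26) = 2
16/2 : 26/2
= 8:13

8:13


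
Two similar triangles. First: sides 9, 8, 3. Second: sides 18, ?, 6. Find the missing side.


Scale factor = 18/9 = 2
Missing side = 8 × 2
= 16.0

16.0


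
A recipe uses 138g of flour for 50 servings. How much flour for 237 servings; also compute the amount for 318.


Direct proportion: y/x = constant
k = 138/50 = 2.7600
y at x=237: k × 237 = 138 × 237 / 50 = 32706/50 = 654.12
y at x=318: k × 318 = 138 × 318 / 50 = 43884/50 = 877.68
= 654.12 and 877.68

654.12 and 877.68


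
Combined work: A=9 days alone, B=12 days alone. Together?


Rate of A = 1/9 per day
Rate of B = 1/12 per day
Combined rate = 1/9 + 1/12 = 21/108 ≈ 0.1944 per day
Days = 1 / combined rate = 108/21
≈ 5.14 days

5.14 days


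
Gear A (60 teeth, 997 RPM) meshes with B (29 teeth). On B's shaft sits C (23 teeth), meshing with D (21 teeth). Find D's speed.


Stage 1: RPM_B = RPM_A × t_A/t_B = 997 × 60/29 = 59820/29 ≈ 2062.76
B and C share a shaft → RPM_C = RPM_B
Stage 2: RPM_D = RPM_C × t_C/t_D = RPM_A × (t_A×t_C)/(t_B×t_D)
Overall ratio = (60×23)/(29×21) = 1380/609
RPM_D = 997 × 1380/609 = 1375860/609
≈ 2259.21 RPM

2259.21 RPM


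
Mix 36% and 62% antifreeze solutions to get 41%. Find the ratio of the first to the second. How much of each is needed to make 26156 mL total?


Let x parts of 36% mix with y parts of 62%.
36x + 62y = 41(x + y)
36x + 62y = 41x + 41y
x(36 - 41) = y(41 - 62)
x/y = (62 - 41)/(41 - 36) = 21/5
Simplify: 21:5
Total parts = 26; one part = 26156/26 = 1006.00 mL
36% solution: 21×1006.00 = 21126.00 mL
62% solution: 5×1006.00 = 5030.00 mL
= ratio 21:5; 21126.00 mL and 5030.00 mL

ratio 21:5; 21126.00 mL and 5030.00 mL


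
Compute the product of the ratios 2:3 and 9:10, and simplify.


Compound ratio = (2×9) : (3×10)
= 18:30
GCD = 6
= 3:5

3:5


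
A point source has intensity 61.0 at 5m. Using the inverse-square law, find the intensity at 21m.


I₁d₁² = I₂d₂²
I₂ = I₁ × (d₁/d₂)²
= 61.0 × (5/21)²
= 61.0 × 25/441
= 1525/441
≈ 3.4580

3.4580


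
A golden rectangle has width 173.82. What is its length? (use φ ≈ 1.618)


φ = (1 + √5) / 2 ≈ 1.618
Length = width × φ = 173.82 × 1.618 = 281.24076
≈ 281.24

281.24


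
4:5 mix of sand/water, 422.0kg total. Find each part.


Total parts = 4 + 5 = 9
sand: 422.0 × 4/9 = 187.6kg
water: 422.0 × 5/9 = 234.4kg
= 187.6kg and 234.4kg

187.6kg and 234.4kg


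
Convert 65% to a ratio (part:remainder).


65% means 65 parts out of 100; remainder = 35
Part : remainder = 65:35
GCD = 5
= 13:7

13:7


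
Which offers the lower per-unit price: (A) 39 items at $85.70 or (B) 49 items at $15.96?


Deal A: $85.70/39 = $2.1974/unit
Deal B: $15.96/49 = $0.3257/unit
B is cheaper per unit
= Deal B

Deal B


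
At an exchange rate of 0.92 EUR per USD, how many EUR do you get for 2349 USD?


Amount × rate = 2349 × 0.92
= 2161.08 EUR

2161.08 EUR


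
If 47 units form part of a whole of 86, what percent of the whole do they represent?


Percentage = (part / whole) × 100
= (47 / 86) × 100
≈ 54.65%

54.65%


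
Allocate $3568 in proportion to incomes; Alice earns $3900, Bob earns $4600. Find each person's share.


Total income = 3900 + 4600 = $8500
Alice: $3568 × 3900/8500 = $1637.08
Bob: $3568 × 4600/8500 = $1930.92
= Alice: $1637.08, Bob: $1930.92

Alice: $1637.08, Bob: $1930.92


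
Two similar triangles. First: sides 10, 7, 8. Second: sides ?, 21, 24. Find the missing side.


Scale factor = 21/7 = 3
Missing side = 10 × 3
= 30.0

30.0


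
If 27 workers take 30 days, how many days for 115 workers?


Inverse proportion: x × y = constant
k = 27 × 30 = 810
y₂ = k / 115 = 810 / 115
= 7.04

7.04


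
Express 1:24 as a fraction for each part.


Total parts = 1 + 24 = 25
First part: 1/25 = 1/25
Second part: 24/25 = 24/25
= 1/25 and 24/25

1/25 and 24/25


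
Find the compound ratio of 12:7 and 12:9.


Compound ratio = (12×12) : (7×9)
= 144:63
GCD = 9
= 16:7

16:7


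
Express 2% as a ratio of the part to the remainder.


2% means 2 parts out of 100; remainder = 98
Part : remainder = 2:98
GCD = 2
= 1:49

1:49


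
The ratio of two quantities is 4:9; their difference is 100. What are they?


Let A = 4k, B = 9k.
9k - 4k = 100
5k = 100 → k = 100/5 = 20
A = 4×20 = 80, B = 9×20 = 180
= A = 80, B = 180

A = 80, B = 180


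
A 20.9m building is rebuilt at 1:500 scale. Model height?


Model size = real / scale
= 20.9 / 500
= 0.0418 m

0.0418 m


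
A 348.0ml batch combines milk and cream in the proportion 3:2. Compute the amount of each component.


Total parts = 3 + 2 = 5
milk: 348.0 × 3/5 = 208.8ml
cream: 348.0 × 2/5 = 139.2ml
= 208.8ml and 139.2ml

208.8ml and 139.2ml


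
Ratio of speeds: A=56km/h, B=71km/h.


Ratio = 56:71
GCD = 1
Simplified = 56:71
Time ratio (same distance) = 71:56
Speed ratio = 56:71

56:71


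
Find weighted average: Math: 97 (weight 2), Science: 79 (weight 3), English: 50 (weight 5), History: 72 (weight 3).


Numerator = 97×2 + 79×3 + 50×5 + 72×3
= 194 + 237 + 250 + 216
= 897
Total weight = 13
Weighted avg = 897/13
= 69.00

69.00


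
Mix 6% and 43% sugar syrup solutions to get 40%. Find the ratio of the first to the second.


Let x parts of 6% mix with y parts of 43%.
6x + 43y = 40(x + y)
6x + 43y = 40x + 40y
x(6 - 40) = y(40 - 43)
x/y = (43 - 40)/(40 - 6) = 3/34
Simplify: 3:34
= 3:34

3:34


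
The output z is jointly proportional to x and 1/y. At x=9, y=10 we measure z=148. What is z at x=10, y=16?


z = k·x/y
Solve for k using the known point: k = z·y/x = 148×10/9 = 1480/9 ≈ 164.4444
Now evaluate at x=10, y=16:
z = k × 10 / 16 = (1480 × 10) / (9 × 16) = 14800/144
≈ 102.7778

102.7778
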